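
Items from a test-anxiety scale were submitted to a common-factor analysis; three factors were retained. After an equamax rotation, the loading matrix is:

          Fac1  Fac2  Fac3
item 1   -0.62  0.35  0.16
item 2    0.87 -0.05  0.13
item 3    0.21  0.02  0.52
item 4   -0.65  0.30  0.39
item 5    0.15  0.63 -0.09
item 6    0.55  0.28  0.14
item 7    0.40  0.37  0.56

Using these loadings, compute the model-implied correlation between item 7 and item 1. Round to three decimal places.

-0.029

r̂ = Σ λ_i·λ_j across factors = (0.40)(-0.62) + (0.37)(0.35) + (0.56)(0.16)
  = -0.2480 +0.1295 +0.0896 = -0.0289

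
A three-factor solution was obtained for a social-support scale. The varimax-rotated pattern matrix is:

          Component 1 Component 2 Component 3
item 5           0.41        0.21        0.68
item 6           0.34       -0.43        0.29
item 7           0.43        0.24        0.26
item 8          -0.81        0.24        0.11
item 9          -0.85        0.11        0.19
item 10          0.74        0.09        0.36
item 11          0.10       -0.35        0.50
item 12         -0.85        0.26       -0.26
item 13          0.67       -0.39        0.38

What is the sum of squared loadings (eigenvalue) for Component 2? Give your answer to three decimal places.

0.707

SS loadings for Component 2 = 0.21² + (-0.43)² + 0.24² + 0.24² + 0.11² + 0.09² + (-0.35)² + 0.26² + (-0.39)² = 0.0441 + 0.1849 + 0.0576 + 0.0576 + 0.0121 + 0.0081 + 0.1225 + 0.0676 + 0.1521 = 0.7066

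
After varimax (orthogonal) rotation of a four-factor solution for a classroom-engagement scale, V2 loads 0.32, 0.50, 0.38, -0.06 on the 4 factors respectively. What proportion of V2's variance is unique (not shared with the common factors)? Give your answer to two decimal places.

h² = 0.32² + 0.50² + 0.38² + (-0.06)² = 0.1024 + 0.2500 + 0.1444 + 0.0036 = 0.5004
Uniqueness u² = 1 − h² = 1 − 0.5004 = 0.4996

0.50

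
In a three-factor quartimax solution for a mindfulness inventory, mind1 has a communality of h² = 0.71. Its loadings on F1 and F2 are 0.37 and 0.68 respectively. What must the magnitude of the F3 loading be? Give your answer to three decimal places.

Under orthogonal rotation h² = Σλ², so λ_F3² = h² − (0.5993) = 0.71 − 0.5993 = 0.1107.
|λ| = √0.1107 = 0.3327.

0.333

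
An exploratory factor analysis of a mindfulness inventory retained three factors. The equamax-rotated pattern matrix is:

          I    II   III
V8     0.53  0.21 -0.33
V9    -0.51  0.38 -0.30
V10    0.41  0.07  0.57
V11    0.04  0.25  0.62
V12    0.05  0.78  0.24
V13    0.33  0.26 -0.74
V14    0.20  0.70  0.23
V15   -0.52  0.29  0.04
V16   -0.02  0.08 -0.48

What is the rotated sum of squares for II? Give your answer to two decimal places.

SS loadings for II = 0.21² + 0.38² + 0.07² + 0.25² + 0.78² + 0.26² + 0.70² + 0.29² + 0.08² = 0.0441 + 0.1444 + 0.0049 + 0.0625 + 0.6084 + 0.0676 + 0.4900 + 0.0841 + 0.0064 = 1.5124

1.51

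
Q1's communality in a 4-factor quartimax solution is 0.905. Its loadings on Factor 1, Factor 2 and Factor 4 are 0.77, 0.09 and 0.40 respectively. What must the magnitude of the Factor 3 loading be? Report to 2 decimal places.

Under orthogonal rotation h² = Σλ², so λ_Factor 3² = h² − (0.7610) = 0.905 − 0.7610 = 0.1440.
|λ| = √0.1440 = 0.3795.

0.38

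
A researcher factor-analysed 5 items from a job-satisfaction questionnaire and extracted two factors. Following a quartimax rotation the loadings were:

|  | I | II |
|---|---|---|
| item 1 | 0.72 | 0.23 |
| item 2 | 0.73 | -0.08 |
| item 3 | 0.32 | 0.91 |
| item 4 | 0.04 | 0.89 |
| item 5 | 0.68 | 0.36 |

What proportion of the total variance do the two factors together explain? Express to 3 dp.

0.685

Communalities: 0.5713, 0.5393, 0.9305, 0.7937, 0.5920; Σh² = 3.4268.
Total variance with 5 standardized items is 5, so the solution explains 3.4268/5 = 0.6854.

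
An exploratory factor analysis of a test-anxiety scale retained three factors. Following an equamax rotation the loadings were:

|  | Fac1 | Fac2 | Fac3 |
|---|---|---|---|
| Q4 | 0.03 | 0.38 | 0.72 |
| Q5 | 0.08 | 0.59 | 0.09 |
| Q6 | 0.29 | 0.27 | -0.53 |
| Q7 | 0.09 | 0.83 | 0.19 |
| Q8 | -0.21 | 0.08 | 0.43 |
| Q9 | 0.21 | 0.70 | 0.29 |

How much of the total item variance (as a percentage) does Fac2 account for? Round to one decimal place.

29.2%

SS loadings for Fac2 = 0.38² + 0.59² + 0.27² + 0.83² + 0.08² + 0.70² = 1.7507
With 6 standardized items, total variance = 6. Proportion = 1.7507/6 = 0.2918 → 29.18%.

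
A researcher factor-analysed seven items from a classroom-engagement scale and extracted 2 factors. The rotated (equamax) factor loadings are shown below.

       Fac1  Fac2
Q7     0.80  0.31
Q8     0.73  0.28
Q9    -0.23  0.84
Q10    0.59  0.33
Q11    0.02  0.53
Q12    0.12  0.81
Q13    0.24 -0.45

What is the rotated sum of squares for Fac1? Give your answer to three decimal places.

SS loadings for Fac1 = 0.80² + 0.73² + (-0.23)² + 0.59² + 0.02² + 0.12² + 0.24² = 0.6400 + 0.5329 + 0.0529 + 0.3481 + 0.0004 + 0.0144 + 0.0576 = 1.6463

1.646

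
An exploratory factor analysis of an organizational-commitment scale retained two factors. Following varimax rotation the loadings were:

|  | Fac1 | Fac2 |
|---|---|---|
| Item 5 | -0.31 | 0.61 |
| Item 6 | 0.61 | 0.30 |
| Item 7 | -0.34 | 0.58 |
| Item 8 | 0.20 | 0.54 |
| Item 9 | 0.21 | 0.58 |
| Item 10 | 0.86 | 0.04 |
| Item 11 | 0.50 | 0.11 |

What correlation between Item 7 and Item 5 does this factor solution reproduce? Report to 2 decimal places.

r̂ = Σ λ_i·λ_j across factors = (-0.34)(-0.31) + (0.58)(0.61)
  = +0.1054 +0.3538 = 0.4592

0.46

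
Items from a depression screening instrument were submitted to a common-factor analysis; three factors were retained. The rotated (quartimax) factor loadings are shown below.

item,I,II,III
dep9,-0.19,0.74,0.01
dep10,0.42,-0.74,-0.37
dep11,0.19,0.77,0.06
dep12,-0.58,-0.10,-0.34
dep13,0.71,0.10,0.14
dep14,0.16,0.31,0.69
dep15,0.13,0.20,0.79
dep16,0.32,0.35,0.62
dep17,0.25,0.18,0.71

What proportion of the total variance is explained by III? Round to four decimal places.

0.2516

SS loadings for III = 0.01² + (-0.37)² + 0.06² + (-0.34)² + 0.14² + 0.69² + 0.79² + 0.62² + 0.71² = 2.2645
Proportion of variance = 2.2645 / 9 = 0.2516.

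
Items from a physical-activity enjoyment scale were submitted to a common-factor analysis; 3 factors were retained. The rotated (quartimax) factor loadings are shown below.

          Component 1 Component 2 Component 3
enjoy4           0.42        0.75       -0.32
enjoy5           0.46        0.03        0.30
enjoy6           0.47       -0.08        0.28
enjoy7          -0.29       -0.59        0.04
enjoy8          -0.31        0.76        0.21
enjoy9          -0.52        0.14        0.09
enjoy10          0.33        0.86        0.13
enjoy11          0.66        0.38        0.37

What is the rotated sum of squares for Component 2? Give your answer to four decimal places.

2.3991

SS loadings for Component 2 = 0.75² + 0.03² + (-0.08)² + (-0.59)² + 0.76² + 0.14² + 0.86² + 0.38² = 0.5625 + 0.0009 + 0.0064 + 0.3481 + 0.5776 + 0.0196 + 0.7396 + 0.1444 = 2.3991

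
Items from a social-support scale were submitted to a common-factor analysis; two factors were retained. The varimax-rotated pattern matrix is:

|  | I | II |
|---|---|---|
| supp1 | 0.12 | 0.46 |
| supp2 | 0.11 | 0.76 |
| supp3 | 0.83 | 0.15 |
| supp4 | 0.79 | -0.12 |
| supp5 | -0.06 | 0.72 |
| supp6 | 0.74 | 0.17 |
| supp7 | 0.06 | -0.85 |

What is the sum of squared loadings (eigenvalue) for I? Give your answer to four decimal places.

SS loadings for I = 0.12² + 0.11² + 0.83² + 0.79² + (-0.06)² + 0.74² + 0.06² = 0.0144 + 0.0121 + 0.6889 + 0.6241 + 0.0036 + 0.5476 + 0.0036 = 1.8943

1.8943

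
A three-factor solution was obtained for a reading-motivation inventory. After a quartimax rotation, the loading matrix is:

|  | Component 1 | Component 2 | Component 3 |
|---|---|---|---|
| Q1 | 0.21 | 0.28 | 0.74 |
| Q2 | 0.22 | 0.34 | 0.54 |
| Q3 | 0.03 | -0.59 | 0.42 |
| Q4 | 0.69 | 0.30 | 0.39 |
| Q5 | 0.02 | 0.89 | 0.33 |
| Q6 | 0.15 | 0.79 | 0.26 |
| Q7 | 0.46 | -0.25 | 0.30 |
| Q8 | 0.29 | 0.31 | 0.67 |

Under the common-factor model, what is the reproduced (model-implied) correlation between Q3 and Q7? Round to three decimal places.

r̂ = Σ λ_i·λ_j across factors = (0.03)(0.46) + (-0.59)(-0.25) + (0.42)(0.30)
  = +0.0138 +0.1475 +0.1260 = 0.2873

0.287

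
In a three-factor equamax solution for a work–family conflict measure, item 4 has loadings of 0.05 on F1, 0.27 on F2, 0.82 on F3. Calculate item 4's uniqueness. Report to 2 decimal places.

h² = 0.05² + 0.27² + 0.82² = 0.0025 + 0.0729 + 0.6724 = 0.7478
Uniqueness u² = 1 − h² = 1 − 0.7478 = 0.2522

0.25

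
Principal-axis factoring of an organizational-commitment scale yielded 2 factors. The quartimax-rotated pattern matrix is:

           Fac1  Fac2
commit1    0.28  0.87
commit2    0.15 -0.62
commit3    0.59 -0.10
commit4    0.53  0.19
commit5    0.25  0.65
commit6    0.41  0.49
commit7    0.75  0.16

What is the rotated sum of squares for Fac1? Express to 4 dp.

SS loadings for Fac1 = 0.28² + 0.15² + 0.59² + 0.53² + 0.25² + 0.41² + 0.75² = 0.0784 + 0.0225 + 0.3481 + 0.2809 + 0.0625 + 0.1681 + 0.5625 = 1.5230

1.5230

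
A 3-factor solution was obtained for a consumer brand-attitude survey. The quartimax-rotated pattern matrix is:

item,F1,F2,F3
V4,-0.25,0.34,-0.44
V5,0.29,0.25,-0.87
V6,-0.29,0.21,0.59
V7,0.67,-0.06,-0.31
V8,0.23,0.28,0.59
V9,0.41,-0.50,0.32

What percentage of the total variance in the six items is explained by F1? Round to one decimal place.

15.0%

SS loadings for F1 = (-0.25)² + 0.29² + (-0.29)² + 0.67² + 0.23² + 0.41² = 0.9006
With 6 standardized items, total variance = 6. Proportion = 0.9006/6 = 0.1501 → 15.01%.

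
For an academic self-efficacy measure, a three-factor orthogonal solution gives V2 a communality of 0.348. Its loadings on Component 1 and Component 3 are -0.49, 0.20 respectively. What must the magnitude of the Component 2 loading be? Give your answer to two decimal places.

Under orthogonal rotation h² = Σλ², so λ_Component 2² = h² − (0.2801) = 0.348 − 0.2801 = 0.0679.
|λ| = √0.0679 = 0.2606.

0.26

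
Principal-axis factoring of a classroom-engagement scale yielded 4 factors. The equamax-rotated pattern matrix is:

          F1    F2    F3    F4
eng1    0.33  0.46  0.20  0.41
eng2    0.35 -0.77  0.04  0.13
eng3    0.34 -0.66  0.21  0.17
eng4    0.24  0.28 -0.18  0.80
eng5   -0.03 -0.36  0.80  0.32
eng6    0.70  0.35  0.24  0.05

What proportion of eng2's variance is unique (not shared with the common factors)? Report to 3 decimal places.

h² = 0.35² + (-0.77)² + 0.04² + 0.13² = 0.1225 + 0.5929 + 0.0016 + 0.0169 = 0.7339
Uniqueness u² = 1 − h² = 1 − 0.7339 = 0.2661

0.266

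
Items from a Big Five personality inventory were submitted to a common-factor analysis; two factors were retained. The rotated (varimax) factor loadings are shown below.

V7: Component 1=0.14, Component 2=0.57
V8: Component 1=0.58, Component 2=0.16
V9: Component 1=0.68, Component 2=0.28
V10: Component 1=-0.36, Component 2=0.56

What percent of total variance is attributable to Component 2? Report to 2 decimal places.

SS loadings for Component 2 = 0.57² + 0.16² + 0.28² + 0.56² = 0.7425
With 4 standardized items, total variance = 4. Proportion = 0.7425/4 = 0.1856 → 18.56%.

18.56%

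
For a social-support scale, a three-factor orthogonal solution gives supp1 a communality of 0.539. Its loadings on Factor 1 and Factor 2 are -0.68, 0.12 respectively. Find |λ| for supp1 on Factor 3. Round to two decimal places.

Under orthogonal rotation h² = Σλ², so λ_Factor 3² = h² − (0.4768) = 0.539 − 0.4768 = 0.0622.
|λ| = √0.0622 = 0.2494.

0.25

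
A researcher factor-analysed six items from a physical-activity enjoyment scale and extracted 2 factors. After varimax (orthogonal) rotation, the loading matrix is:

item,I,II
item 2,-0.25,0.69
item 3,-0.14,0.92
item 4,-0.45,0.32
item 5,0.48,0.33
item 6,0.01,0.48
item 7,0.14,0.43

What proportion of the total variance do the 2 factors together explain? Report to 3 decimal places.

Communalities: 0.5386, 0.8660, 0.3049, 0.3393, 0.2305, 0.2045; Σh² = 2.4838.
Total variance with 6 standardized items is 6, so the solution explains 2.4838/6 = 0.4140.

0.414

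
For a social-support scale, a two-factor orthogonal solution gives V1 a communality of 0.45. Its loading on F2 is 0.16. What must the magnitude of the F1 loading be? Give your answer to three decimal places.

0.651

Under orthogonal rotation h² = Σλ², so λ_F1² = h² − (0.0256) = 0.45 − 0.0256 = 0.4244.
|λ| = √0.4244 = 0.6515.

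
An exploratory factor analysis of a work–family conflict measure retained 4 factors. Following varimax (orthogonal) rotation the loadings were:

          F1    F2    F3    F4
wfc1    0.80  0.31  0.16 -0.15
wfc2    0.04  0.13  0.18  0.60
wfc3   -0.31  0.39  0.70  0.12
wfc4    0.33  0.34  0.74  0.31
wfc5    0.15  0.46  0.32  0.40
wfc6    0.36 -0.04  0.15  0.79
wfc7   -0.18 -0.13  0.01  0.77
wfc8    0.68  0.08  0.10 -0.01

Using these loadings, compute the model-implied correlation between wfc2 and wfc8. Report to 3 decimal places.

r̂ = Σ λ_i·λ_j across factors = (0.04)(0.68) + (0.13)(0.08) + (0.18)(0.10) + (0.60)(-0.01)
  = +0.0272 +0.0104 +0.0180 -0.0060 = 0.0496

0.050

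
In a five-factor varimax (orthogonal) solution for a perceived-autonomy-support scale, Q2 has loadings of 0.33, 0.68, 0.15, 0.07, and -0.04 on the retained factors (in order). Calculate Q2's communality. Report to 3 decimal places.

h² = 0.33² + 0.68² + 0.15² + 0.07² + (-0.04)² = 0.1089 + 0.4624 + 0.0225 + 0.0049 + 0.0016 = 0.6003

0.600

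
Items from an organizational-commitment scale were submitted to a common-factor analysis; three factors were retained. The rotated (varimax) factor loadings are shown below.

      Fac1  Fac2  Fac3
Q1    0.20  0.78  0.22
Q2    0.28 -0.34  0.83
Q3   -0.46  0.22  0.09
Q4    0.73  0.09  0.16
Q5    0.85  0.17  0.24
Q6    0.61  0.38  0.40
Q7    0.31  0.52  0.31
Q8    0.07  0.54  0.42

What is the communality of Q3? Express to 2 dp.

h² = (-0.46)² + 0.22² + 0.09² = 0.2116 + 0.0484 + 0.0081 = 0.2681

0.27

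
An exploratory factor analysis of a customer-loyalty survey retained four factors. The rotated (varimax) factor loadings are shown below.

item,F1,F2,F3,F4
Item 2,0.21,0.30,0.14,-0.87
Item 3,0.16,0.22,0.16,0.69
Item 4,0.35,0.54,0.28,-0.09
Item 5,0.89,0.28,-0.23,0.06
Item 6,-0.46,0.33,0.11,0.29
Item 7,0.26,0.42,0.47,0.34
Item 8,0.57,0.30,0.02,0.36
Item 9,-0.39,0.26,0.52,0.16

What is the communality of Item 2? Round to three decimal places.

0.911

h² = 0.21² + 0.30² + 0.14² + (-0.87)² = 0.0441 + 0.0900 + 0.0196 + 0.7569 = 0.9106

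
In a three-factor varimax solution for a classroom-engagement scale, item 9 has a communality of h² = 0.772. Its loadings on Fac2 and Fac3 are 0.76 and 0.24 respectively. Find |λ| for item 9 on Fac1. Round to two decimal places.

0.37

Under orthogonal rotation h² = Σλ², so λ_Fac1² = h² − (0.6352) = 0.772 − 0.6352 = 0.1368.
|λ| = √0.1368 = 0.3699.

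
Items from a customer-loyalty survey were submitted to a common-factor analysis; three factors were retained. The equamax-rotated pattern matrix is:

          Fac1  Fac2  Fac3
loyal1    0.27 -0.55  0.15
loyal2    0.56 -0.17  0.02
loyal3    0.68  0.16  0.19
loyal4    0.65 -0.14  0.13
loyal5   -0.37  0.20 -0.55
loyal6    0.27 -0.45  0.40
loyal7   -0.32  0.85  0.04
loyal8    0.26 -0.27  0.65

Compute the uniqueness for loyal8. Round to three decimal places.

h² = 0.26² + (-0.27)² + 0.65² = 0.0676 + 0.0729 + 0.4225 = 0.5630
Uniqueness u² = 1 − h² = 1 − 0.5630 = 0.4370

0.437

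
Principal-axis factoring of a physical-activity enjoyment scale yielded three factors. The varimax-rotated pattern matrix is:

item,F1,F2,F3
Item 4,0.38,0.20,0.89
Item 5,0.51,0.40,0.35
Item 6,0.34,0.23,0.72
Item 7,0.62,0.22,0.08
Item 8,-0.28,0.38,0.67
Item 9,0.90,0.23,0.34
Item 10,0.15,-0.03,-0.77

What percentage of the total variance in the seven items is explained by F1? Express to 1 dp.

SS loadings for F1 = 0.38² + 0.51² + 0.34² + 0.62² + (-0.28)² + 0.90² + 0.15² = 1.8154
With 7 standardized items, total variance = 7. Proportion = 1.8154/7 = 0.2593 → 25.93%.

25.9%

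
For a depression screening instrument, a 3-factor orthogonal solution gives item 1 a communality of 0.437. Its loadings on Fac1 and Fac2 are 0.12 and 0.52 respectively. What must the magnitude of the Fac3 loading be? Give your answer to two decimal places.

Under orthogonal rotation h² = Σλ², so λ_Fac3² = h² − (0.2848) = 0.437 − 0.2848 = 0.1522.
|λ| = √0.1522 = 0.3901.

0.39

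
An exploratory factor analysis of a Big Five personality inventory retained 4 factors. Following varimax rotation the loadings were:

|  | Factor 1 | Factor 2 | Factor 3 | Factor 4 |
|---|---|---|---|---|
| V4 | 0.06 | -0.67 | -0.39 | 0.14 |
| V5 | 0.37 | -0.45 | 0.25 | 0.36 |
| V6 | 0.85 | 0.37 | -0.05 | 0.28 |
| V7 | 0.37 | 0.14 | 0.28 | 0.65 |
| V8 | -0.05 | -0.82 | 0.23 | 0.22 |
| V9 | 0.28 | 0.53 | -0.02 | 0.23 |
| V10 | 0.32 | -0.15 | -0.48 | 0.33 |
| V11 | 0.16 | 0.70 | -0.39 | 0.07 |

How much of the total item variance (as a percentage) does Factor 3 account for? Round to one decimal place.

9.1%

SS loadings for Factor 3 = (-0.39)² + 0.25² + (-0.05)² + 0.28² + 0.23² + (-0.02)² + (-0.48)² + (-0.39)² = 0.7313
With 8 standardized items, total variance = 8. Proportion = 0.7313/8 = 0.0914 → 9.14%.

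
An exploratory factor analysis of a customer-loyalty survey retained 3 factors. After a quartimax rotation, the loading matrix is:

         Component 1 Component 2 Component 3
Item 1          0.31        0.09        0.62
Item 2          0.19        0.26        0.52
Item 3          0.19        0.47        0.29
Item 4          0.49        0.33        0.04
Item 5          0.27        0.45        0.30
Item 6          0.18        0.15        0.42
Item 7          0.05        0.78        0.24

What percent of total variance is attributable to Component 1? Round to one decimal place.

7.4%

SS loadings for Component 1 = 0.31² + 0.19² + 0.19² + 0.49² + 0.27² + 0.18² + 0.05² = 0.5162
With 7 standardized items, total variance = 7. Proportion = 0.5162/7 = 0.0737 → 7.37%.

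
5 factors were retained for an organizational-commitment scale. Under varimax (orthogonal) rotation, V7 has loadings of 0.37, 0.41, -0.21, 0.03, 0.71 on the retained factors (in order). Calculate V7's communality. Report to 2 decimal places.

0.85

h² = 0.37² + 0.41² + (-0.21)² + 0.03² + 0.71² = 0.1369 + 0.1681 + 0.0441 + 0.0009 + 0.5041 = 0.8541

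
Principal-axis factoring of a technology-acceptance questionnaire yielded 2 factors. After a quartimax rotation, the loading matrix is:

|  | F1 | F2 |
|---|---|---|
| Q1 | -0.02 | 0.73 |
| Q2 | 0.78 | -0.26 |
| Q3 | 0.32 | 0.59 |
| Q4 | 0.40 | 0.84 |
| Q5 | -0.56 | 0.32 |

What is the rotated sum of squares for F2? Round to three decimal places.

SS loadings for F2 = 0.73² + (-0.26)² + 0.59² + 0.84² + 0.32² = 0.5329 + 0.0676 + 0.3481 + 0.7056 + 0.1024 = 1.7566

1.757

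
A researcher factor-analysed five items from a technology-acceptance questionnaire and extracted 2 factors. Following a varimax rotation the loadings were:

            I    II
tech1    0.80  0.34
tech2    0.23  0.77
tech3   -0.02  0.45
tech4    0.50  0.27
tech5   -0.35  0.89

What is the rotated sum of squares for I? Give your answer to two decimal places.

SS loadings for I = 0.80² + 0.23² + (-0.02)² + 0.50² + (-0.35)² = 0.6400 + 0.0529 + 0.0004 + 0.2500 + 0.1225 = 1.0658

1.07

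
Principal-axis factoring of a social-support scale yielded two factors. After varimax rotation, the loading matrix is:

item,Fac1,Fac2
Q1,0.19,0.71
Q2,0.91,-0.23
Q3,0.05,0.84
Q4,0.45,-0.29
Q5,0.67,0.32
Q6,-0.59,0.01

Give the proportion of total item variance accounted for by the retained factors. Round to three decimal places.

Communalities: 0.5402, 0.8810, 0.7081, 0.2866, 0.5513, 0.3482; Σh² = 3.3154.
Total variance with 6 standardized items is 6, so the solution explains 3.3154/6 = 0.5526.

0.553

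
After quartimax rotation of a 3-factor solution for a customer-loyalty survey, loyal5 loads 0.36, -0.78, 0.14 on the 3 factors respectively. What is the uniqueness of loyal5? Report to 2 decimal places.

0.24

h² = 0.36² + (-0.78)² + 0.14² = 0.1296 + 0.6084 + 0.0196 = 0.7576
Uniqueness u² = 1 − h² = 1 − 0.7576 = 0.2424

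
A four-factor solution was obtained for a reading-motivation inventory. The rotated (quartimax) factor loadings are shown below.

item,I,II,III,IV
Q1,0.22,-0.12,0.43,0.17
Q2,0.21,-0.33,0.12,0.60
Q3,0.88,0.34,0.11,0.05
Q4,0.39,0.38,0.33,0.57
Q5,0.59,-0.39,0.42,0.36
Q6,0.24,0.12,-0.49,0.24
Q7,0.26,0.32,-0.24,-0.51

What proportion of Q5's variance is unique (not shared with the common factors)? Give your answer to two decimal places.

h² = 0.59² + (-0.39)² + 0.42² + 0.36² = 0.3481 + 0.1521 + 0.1764 + 0.1296 = 0.8062
Uniqueness u² = 1 − h² = 1 − 0.8062 = 0.1938

0.19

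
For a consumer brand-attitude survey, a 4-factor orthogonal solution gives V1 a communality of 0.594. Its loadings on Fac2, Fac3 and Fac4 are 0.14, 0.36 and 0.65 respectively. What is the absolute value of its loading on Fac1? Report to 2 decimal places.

0.15

Under orthogonal rotation h² = Σλ², so λ_Fac1² = h² − (0.5717) = 0.594 − 0.5717 = 0.0223.
|λ| = √0.0223 = 0.1493.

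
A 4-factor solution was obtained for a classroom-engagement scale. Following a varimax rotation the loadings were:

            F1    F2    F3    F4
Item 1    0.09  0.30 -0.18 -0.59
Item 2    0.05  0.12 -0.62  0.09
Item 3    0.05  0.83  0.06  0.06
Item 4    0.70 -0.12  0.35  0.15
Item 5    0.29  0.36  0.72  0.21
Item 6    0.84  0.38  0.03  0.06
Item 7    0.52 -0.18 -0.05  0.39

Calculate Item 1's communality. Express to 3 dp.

h² = 0.09² + 0.30² + (-0.18)² + (-0.59)² = 0.0081 + 0.0900 + 0.0324 + 0.3481 = 0.4786

0.479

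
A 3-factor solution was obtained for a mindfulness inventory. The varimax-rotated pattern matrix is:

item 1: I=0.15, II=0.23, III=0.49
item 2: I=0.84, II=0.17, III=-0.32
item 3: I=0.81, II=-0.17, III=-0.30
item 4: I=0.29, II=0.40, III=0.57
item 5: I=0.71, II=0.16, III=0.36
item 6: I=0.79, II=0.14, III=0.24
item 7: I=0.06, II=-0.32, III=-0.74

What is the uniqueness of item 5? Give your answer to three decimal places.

h² = 0.71² + 0.16² + 0.36² = 0.5041 + 0.0256 + 0.1296 = 0.6593
Uniqueness u² = 1 − h² = 1 − 0.6593 = 0.3407

0.341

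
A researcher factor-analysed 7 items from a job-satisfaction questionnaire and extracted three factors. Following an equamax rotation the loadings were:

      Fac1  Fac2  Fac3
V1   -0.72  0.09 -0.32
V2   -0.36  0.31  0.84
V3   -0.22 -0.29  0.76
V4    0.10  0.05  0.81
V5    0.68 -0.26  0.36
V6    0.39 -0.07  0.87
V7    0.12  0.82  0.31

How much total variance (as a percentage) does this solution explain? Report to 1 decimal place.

SS loadings by factor: 1.3353, 0.9357, 3.0243; total = 5.2953.
Total variance with 7 standardized items is 7, so the solution explains 5.2953/7 = 0.7565 = 75.65%.

75.6%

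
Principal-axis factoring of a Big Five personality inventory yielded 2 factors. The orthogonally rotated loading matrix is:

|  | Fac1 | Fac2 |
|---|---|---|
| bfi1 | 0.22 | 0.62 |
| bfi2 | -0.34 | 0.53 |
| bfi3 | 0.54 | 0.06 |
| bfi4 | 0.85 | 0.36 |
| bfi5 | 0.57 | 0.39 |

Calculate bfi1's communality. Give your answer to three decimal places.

0.433

h² = 0.22² + 0.62² = 0.0484 + 0.3844 = 0.4328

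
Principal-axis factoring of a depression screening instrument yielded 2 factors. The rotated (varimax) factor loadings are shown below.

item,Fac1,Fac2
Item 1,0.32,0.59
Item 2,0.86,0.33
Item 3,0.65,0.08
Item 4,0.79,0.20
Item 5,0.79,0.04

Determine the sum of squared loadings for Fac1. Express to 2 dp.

SS loadings for Fac1 = 0.32² + 0.86² + 0.65² + 0.79² + 0.79² = 0.1024 + 0.7396 + 0.4225 + 0.6241 + 0.6241 = 2.5127

2.51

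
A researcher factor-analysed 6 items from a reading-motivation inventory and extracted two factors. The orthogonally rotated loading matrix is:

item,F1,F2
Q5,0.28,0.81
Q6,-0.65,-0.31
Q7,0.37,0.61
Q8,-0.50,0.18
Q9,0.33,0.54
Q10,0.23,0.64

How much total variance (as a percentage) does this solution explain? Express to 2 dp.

Communalities: 0.7345, 0.5186, 0.5090, 0.2824, 0.4005, 0.4625; Σh² = 2.9075.
Total variance with 6 standardized items is 6, so the solution explains 2.9075/6 = 0.4846 = 48.46%.

48.46%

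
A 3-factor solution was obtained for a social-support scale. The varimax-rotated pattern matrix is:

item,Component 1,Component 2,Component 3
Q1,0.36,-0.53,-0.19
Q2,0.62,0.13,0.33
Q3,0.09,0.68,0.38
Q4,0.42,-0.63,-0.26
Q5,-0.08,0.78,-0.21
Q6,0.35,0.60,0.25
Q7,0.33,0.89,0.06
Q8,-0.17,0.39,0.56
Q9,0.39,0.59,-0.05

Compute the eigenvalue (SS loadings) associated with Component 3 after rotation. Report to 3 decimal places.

SS loadings for Component 3 = (-0.19)² + 0.33² + 0.38² + (-0.26)² + (-0.21)² + 0.25² + 0.06² + 0.56² + (-0.05)² = 0.0361 + 0.1089 + 0.1444 + 0.0676 + 0.0441 + 0.0625 + 0.0036 + 0.3136 + 0.0025 = 0.7833

0.783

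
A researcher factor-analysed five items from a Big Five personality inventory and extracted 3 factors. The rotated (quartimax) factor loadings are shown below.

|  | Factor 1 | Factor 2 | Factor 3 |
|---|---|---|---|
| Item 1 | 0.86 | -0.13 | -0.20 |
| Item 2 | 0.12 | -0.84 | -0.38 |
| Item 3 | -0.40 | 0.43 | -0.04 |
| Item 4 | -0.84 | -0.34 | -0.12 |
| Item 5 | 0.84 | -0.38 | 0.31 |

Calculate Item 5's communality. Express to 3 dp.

0.946

h² = 0.84² + (-0.38)² + 0.31² = 0.7056 + 0.1444 + 0.0961 = 0.9461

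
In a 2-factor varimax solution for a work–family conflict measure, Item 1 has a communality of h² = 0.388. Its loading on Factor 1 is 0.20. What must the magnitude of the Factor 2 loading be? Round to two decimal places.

Under orthogonal rotation h² = Σλ², so λ_Factor 2² = h² − (0.0400) = 0.388 − 0.0400 = 0.3480.
|λ| = √0.3480 = 0.5899.

0.59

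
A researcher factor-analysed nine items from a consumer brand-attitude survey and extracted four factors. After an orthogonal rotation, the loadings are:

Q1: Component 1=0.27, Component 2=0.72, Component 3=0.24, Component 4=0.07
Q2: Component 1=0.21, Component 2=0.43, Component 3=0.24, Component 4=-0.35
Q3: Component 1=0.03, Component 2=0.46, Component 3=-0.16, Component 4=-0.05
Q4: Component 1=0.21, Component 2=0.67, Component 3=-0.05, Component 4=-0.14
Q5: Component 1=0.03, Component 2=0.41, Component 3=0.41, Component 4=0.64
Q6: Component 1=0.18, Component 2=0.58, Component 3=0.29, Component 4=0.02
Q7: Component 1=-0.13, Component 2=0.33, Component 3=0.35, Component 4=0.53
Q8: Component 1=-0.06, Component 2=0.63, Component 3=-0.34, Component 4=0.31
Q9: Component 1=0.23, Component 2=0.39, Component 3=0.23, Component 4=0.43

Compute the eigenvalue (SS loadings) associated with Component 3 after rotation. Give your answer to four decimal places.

0.6865

SS loadings for Component 3 = 0.24² + 0.24² + (-0.16)² + (-0.05)² + 0.41² + 0.29² + 0.35² + (-0.34)² + 0.23² = 0.0576 + 0.0576 + 0.0256 + 0.0025 + 0.1681 + 0.0841 + 0.1225 + 0.1156 + 0.0529 = 0.6865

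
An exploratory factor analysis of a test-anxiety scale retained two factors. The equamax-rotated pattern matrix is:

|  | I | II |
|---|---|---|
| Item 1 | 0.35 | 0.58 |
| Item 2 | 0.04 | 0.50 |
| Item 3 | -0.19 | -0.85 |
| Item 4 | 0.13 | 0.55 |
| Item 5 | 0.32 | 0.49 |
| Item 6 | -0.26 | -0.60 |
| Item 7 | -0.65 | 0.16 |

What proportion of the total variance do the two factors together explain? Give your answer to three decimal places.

0.430

SS loadings by factor: 0.7696, 2.2371; total = 3.0067.
Total variance with 7 standardized items is 7, so the solution explains 3.0067/7 = 0.4295.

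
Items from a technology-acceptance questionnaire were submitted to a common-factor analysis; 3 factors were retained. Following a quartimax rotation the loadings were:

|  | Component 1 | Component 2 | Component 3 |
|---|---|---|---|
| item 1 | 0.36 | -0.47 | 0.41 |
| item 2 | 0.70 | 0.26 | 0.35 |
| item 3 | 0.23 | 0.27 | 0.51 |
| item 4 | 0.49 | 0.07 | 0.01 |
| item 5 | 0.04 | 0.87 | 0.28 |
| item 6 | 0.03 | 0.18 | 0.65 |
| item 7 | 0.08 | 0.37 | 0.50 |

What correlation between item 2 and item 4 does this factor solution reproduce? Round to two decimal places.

r̂ = Σ λ_i·λ_j across factors = (0.70)(0.49) + (0.26)(0.07) + (0.35)(0.01)
  = +0.3430 +0.0182 +0.0035 = 0.3647

0.36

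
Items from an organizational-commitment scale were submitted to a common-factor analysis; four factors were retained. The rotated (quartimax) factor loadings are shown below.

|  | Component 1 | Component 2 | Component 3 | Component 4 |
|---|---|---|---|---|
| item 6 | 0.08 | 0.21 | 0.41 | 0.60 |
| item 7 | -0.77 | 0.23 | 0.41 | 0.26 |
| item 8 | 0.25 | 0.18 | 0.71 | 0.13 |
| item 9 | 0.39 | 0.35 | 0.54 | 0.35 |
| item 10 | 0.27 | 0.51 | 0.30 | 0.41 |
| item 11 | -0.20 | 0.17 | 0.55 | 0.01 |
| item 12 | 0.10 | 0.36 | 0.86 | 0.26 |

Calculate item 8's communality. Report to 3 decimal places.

h² = 0.25² + 0.18² + 0.71² + 0.13² = 0.0625 + 0.0324 + 0.5041 + 0.0169 = 0.6159

0.616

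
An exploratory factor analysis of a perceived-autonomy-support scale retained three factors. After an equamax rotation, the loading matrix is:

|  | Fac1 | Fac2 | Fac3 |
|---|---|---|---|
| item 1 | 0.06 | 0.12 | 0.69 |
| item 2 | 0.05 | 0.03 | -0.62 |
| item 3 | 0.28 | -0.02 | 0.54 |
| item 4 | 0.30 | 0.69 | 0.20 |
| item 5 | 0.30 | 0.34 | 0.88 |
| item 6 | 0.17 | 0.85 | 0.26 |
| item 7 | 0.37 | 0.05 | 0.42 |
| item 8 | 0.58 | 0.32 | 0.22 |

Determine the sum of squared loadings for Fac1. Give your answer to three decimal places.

SS loadings for Fac1 = 0.06² + 0.05² + 0.28² + 0.30² + 0.30² + 0.17² + 0.37² + 0.58² = 0.0036 + 0.0025 + 0.0784 + 0.0900 + 0.0900 + 0.0289 + 0.1369 + 0.3364 = 0.7667

0.767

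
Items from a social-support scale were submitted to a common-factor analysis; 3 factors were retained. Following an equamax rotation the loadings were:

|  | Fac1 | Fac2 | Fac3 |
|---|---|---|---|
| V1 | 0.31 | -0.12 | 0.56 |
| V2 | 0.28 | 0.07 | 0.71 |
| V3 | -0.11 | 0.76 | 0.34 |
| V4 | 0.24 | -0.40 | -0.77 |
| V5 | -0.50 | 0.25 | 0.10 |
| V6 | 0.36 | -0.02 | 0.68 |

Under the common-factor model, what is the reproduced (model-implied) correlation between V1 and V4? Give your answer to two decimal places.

r̂ = Σ λ_i·λ_j across factors = (0.31)(0.24) + (-0.12)(-0.40) + (0.56)(-0.77)
  = +0.0744 +0.0480 -0.4312 = -0.3088

-0.31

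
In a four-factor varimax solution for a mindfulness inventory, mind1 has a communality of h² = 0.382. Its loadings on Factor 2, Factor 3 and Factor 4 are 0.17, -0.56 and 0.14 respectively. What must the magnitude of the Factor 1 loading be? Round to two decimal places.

0.14

Under orthogonal rotation h² = Σλ², so λ_Factor 1² = h² − (0.3621) = 0.382 − 0.3621 = 0.0199.
|λ| = √0.0199 = 0.1411.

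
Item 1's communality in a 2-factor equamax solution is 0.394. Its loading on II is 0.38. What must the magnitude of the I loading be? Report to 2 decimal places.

Under orthogonal rotation h² = Σλ², so λ_I² = h² − (0.1444) = 0.394 − 0.1444 = 0.2496.
|λ| = √0.2496 = 0.4996.

0.50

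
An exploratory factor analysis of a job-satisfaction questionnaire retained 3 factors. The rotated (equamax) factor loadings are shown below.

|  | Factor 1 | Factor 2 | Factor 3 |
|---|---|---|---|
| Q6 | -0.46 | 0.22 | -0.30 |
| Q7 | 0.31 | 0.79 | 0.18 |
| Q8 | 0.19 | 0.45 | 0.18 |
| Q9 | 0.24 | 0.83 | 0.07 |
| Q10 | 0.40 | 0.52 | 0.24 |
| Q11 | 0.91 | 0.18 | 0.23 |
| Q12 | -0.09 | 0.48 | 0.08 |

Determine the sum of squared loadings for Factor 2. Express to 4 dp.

2.0971

SS loadings for Factor 2 = 0.22² + 0.79² + 0.45² + 0.83² + 0.52² + 0.18² + 0.48² = 0.0484 + 0.6241 + 0.2025 + 0.6889 + 0.2704 + 0.0324 + 0.2304 = 2.0971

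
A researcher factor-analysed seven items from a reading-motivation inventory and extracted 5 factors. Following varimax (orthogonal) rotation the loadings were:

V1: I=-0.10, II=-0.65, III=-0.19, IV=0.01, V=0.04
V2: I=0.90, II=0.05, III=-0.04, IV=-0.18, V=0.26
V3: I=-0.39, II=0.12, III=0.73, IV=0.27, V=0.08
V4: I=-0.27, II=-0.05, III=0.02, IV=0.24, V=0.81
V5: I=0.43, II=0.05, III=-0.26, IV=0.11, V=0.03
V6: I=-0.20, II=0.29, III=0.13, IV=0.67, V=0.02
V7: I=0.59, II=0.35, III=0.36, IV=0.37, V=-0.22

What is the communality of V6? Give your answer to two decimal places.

h² = (-0.20)² + 0.29² + 0.13² + 0.67² + 0.02² = 0.0400 + 0.0841 + 0.0169 + 0.4489 + 0.0004 = 0.5903

0.59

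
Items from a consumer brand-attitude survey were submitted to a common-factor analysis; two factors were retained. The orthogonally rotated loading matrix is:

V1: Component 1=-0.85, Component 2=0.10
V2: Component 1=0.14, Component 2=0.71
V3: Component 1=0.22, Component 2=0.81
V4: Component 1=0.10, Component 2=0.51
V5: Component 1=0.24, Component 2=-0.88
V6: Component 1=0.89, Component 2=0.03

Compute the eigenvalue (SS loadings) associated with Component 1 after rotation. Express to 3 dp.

1.650

SS loadings for Component 1 = (-0.85)² + 0.14² + 0.22² + 0.10² + 0.24² + 0.89² = 0.7225 + 0.0196 + 0.0484 + 0.0100 + 0.0576 + 0.7921 = 1.6502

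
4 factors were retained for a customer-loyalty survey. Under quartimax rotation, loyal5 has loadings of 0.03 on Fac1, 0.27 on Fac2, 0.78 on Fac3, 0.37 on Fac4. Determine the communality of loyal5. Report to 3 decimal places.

0.819

h² = 0.03² + 0.27² + 0.78² + 0.37² = 0.0009 + 0.0729 + 0.6084 + 0.1369 = 0.8191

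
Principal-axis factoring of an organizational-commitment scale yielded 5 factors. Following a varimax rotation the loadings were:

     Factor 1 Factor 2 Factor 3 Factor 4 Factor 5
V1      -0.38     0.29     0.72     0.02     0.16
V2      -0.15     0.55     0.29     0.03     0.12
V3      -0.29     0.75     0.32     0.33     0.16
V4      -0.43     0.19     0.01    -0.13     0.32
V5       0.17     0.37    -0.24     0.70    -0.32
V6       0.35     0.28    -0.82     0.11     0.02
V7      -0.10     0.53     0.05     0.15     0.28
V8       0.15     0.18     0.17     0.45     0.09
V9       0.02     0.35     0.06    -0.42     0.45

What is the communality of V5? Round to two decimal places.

0.82

h² = 0.17² + 0.37² + (-0.24)² + 0.70² + (-0.32)² = 0.0289 + 0.1369 + 0.0576 + 0.4900 + 0.1024 = 0.8158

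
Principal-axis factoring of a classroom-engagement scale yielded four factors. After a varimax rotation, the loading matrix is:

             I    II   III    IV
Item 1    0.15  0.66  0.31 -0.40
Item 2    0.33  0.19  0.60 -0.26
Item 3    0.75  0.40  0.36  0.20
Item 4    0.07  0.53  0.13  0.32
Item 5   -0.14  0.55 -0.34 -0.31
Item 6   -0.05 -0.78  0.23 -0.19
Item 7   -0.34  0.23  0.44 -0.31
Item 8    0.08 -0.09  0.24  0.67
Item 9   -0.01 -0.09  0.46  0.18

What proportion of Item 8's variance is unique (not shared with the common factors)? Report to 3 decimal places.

0.479

h² = 0.08² + (-0.09)² + 0.24² + 0.67² = 0.0064 + 0.0081 + 0.0576 + 0.4489 = 0.5210
Uniqueness u² = 1 − h² = 1 − 0.5210 = 0.4790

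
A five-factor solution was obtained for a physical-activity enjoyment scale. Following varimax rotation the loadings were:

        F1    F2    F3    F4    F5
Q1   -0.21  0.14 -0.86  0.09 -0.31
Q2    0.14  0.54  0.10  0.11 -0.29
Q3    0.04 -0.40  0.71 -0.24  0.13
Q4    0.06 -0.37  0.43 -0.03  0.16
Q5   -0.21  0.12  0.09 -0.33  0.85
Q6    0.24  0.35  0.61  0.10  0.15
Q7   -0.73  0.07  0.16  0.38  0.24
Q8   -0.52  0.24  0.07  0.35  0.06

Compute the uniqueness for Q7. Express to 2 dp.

0.23

h² = (-0.73)² + 0.07² + 0.16² + 0.38² + 0.24² = 0.5329 + 0.0049 + 0.0256 + 0.1444 + 0.0576 = 0.7654
Uniqueness u² = 1 − h² = 1 − 0.7654 = 0.2346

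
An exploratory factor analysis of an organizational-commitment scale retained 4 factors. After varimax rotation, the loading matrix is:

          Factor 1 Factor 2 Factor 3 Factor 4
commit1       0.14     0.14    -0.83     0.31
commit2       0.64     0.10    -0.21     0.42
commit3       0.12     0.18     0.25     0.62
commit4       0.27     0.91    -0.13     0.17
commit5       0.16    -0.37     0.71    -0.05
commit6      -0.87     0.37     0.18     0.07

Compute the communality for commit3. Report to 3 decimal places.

0.494

h² = 0.12² + 0.18² + 0.25² + 0.62² = 0.0144 + 0.0324 + 0.0625 + 0.3844 = 0.4937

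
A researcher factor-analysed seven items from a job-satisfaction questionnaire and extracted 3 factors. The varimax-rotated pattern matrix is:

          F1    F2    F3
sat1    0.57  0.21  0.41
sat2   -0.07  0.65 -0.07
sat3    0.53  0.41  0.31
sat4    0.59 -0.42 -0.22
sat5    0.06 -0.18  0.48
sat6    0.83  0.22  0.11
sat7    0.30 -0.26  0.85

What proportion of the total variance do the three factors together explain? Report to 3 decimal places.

0.569

Communalities: 0.5371, 0.4323, 0.5451, 0.5729, 0.2664, 0.7494, 0.8801; Σh² = 3.9833.
Total variance with 7 standardized items is 7, so the solution explains 3.9833/7 = 0.5690.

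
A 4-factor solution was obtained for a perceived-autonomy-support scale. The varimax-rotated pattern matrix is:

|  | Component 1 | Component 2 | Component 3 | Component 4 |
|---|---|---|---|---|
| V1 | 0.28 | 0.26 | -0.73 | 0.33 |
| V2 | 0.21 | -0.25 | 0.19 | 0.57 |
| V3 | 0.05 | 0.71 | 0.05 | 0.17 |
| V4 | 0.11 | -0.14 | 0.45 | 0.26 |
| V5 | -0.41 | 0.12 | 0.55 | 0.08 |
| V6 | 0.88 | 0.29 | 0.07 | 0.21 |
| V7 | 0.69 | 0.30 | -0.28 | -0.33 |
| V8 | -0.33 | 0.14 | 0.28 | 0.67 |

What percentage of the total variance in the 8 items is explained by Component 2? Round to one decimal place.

SS loadings for Component 2 = 0.26² + (-0.25)² + 0.71² + (-0.14)² + 0.12² + 0.29² + 0.30² + 0.14² = 0.8619
With 8 standardized items, total variance = 8. Proportion = 0.8619/8 = 0.1077 → 10.77%.

10.8%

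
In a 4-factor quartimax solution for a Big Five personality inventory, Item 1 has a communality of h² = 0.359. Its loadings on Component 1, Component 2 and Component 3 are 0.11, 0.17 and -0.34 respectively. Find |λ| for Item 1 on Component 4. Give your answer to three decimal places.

0.450

Under orthogonal rotation h² = Σλ², so λ_Component 4² = h² − (0.1566) = 0.359 − 0.1566 = 0.2024.
|λ| = √0.2024 = 0.4499.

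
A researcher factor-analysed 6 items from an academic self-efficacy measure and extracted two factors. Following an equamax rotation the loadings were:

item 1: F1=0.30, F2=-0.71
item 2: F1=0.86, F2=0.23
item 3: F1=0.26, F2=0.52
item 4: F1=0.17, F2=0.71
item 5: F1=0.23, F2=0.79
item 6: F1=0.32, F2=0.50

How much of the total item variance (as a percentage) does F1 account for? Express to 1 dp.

SS loadings for F1 = 0.30² + 0.86² + 0.26² + 0.17² + 0.23² + 0.32² = 1.0814
With 6 standardized items, total variance = 6. Proportion = 1.0814/6 = 0.1802 → 18.02%.

18.0%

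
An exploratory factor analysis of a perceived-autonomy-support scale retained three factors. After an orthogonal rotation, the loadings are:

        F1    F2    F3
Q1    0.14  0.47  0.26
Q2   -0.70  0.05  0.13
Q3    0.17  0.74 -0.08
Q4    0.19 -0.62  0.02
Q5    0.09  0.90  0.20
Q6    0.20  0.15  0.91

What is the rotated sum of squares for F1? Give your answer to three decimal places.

0.623

SS loadings for F1 = 0.14² + (-0.70)² + 0.17² + 0.19² + 0.09² + 0.20² = 0.0196 + 0.4900 + 0.0289 + 0.0361 + 0.0081 + 0.0400 = 0.6227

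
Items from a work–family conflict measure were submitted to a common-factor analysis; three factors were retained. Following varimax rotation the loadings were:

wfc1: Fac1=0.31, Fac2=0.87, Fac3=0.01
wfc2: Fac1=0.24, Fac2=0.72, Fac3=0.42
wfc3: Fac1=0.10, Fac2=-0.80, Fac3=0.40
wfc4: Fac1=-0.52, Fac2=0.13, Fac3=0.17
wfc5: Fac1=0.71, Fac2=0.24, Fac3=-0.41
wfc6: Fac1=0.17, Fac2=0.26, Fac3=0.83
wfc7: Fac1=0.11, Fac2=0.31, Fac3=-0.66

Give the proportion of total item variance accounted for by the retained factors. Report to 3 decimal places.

0.684

Communalities: 0.8531, 0.7524, 0.8100, 0.3162, 0.7298, 0.7854, 0.5438; Σh² = 4.7907.
Total variance with 7 standardized items is 7, so the solution explains 4.7907/7 = 0.6844.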